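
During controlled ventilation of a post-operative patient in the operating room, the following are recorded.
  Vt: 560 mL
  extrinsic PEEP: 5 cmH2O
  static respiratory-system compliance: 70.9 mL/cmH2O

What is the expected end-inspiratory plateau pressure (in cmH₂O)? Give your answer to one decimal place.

Pplat = PEEP + Vt / Cstat = 5 + 560 / 70.9 = 5 + 7.898 = 12.898 cmH2O.

12.9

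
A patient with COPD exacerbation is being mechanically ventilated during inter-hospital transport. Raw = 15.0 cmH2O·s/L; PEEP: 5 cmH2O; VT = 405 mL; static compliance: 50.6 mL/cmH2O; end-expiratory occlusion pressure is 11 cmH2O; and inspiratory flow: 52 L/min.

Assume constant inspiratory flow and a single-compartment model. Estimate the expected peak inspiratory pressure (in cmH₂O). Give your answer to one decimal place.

Flow: 52 L/min ÷ 60 = 0.8667 L/s.
Total PEEP = 11 cmH2O (set 5 + intrinsic 6); this is the baseline alveolar pressure.
Equation of motion (constant flow): PIP = Vt/C + R·V̇ + PEEP.
PIP = 405/50.6 + 15.0×0.8667 + 11 = 8.004 + 13.001 + 11 = 32.005 cmH2O.

32.0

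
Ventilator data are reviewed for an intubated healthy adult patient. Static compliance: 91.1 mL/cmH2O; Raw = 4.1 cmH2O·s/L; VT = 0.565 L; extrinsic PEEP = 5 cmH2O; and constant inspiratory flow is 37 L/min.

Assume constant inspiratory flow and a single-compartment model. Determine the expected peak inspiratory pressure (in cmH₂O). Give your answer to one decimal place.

13.7

Flow: 37 L/min ÷ 60 = 0.6167 L/s.
Equation of motion (constant flow): PIP = Vt/C + R·V̇ + PEEP.
PIP = 565/91.1 + 4.1×0.6167 + 5 = 6.202 + 2.528 + 5 = 13.73 cmH2O.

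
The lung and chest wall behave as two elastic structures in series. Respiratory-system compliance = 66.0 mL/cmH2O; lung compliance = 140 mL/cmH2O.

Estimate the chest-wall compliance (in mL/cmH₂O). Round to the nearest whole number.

125

1/Ccw = 1/Crs − 1/CL.
1/Ccw = 1/66.0 − 1/140 = 0.008009.
Ccw = 124.86 mL/cmH2O.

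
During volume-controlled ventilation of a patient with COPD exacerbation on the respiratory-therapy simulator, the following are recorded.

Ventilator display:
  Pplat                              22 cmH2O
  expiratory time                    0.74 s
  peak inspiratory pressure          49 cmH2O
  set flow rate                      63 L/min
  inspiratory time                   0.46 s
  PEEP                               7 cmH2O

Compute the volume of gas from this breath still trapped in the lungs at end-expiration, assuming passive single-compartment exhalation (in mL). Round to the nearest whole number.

198

Flow: 63 L/min ÷ 60 = 1.05 L/s.
Vt = flow × Ti = 1.05 L/s × 0.46 s × 1000 mL/L = 483.0 mL.
R = (PIP − Pplat)/V̇ = (49 − 22) / 1.05 = 27.0/1.05 = 25.714 cmH2O·s/L.
C = Vt/(Pplat − PEEP) = 483.0 / (22 − 7) = 483.0/15.0 = 32.2 mL/cmH2O.
τ = R × C = 25.714 × 0.0322 L/cmH2O = 0.828 s.
Fraction remaining = e^(−Te/τ) = e^(−0.74/0.828) = 0.4091.
Trapped volume = 483.0 × 0.4091 = 197.6 mL.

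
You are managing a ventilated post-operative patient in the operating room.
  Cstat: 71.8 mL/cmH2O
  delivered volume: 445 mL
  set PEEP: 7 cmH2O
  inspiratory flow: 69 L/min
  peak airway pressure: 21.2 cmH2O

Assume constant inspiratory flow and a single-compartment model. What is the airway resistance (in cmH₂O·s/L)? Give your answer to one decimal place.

7.0

Flow: 69 L/min ÷ 60 = 1.15 L/s.
Equation of motion (constant flow): PIP = Vt/C + R·V̇ + PEEP.
R·V̇ = PIP − Vt/C − PEEP = 21.2 − 445/71.8 − 7 = 21.2 − 6.198 − 7 = 8.002 cmH2O.
R = 8.002 / 1.15 = 6.958 cmH2O·s/L.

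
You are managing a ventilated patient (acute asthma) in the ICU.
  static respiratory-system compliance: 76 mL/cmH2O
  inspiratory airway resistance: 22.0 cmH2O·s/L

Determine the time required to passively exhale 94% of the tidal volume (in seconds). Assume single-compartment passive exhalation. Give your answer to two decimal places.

4.70

τ = R × C = 22.0 × 76 mL/cmH2O = 22.0 × 0.076 L/cmH2O = 1.672 s.
Exhaled fraction f = 1 − e^(−t/τ) → t = −τ·ln(1 − f) = −1.672·ln(0.06) = 4.704 s.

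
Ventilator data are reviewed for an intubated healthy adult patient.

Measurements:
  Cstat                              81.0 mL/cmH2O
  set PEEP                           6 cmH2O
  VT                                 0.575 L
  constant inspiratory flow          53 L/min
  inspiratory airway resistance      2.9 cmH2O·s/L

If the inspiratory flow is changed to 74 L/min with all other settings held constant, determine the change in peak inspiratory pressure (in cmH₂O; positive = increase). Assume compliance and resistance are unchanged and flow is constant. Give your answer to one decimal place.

1.0

Flow: 53 L/min ÷ 60 = 0.8833 L/s.
New flow: 74 L/min ÷ 60 = 1.2333 L/s.
PIP = Vt/C + R·V̇ + PEEP (constant-flow equation of motion).
Only the resistive term changes: ΔPIP = R × ΔV̇ = 2.9 × (1.2333 − 0.8833) = 2.9 × 0.35 = 1.015 cmH2O.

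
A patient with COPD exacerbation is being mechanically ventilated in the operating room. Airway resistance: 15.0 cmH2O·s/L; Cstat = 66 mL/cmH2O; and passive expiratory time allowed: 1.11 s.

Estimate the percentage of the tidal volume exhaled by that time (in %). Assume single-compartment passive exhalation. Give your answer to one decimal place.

67.4

τ = R × C = 15.0 × 66 mL/cmH2O = 15.0 × 0.066 L/cmH2O = 0.99 s.
Passive exhalation: V(t)/V₀ = e^(−t/τ) = e^(−1.11/0.99) = 0.3259.
Fraction exhaled = 1 − 0.3259 = 0.6741 → 67.41%.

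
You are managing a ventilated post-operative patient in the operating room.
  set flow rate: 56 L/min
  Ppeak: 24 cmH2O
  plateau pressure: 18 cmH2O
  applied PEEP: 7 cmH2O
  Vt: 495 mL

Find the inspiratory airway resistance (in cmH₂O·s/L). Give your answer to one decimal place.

6.4

Flow: 56 L/min ÷ 60 = 0.9333 L/s.
Raw = (PIP − Pplat) / flow = (24 − 18) / 0.9333 = 6.0 / 0.9333 = 6.429 cmH2O·s/L.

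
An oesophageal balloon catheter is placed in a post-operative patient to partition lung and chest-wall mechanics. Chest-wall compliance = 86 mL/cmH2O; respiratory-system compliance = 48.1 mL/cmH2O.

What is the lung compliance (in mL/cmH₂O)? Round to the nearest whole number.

109

1/CL = 1/Crs − 1/Ccw.
1/CL = 1/48.1 − 1/86 = 0.009162.
CL = 109.15 mL/cmH2O.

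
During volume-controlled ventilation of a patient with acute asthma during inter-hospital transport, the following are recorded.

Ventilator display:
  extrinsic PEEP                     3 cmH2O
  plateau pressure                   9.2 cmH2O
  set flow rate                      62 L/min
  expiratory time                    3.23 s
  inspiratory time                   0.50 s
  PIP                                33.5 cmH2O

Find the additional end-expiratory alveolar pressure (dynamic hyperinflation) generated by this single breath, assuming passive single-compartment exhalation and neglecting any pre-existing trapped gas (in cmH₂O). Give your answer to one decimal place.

1.2

Flow: 62 L/min ÷ 60 = 1.0333 L/s.
Vt = flow × Ti = 1.0333 L/s × 0.50 s × 1000 mL/L = 516.65 mL.
R = (PIP − Pplat)/V̇ = (33.5 − 9.2) / 1.0333 = 24.3/1.0333 = 23.517 cmH2O·s/L.
C = Vt/(Pplat − PEEP) = 516.65 / (9.2 − 3) = 516.65/6.2 = 83.331 mL/cmH2O.
τ = R × C = 23.517 × 0.08333 L/cmH2O = 1.96 s.
Fraction remaining = e^(−Te/τ) = e^(−3.23/1.96) = 0.1924; trapped volume = 516.65 × 0.1924 = 99.403 mL.
Additional alveolar pressure from trapping ≈ V_trapped / C = 99.403 / 83.331 = 1.193 cmH2O.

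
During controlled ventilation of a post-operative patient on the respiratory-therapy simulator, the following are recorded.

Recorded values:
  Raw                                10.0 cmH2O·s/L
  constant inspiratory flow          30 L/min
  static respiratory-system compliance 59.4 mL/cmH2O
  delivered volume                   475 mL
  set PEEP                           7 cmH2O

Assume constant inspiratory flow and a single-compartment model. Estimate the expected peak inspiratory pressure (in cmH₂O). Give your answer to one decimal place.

20.0

Flow: 30 L/min ÷ 60 = 0.5 L/s.
Equation of motion (constant flow): PIP = Vt/C + R·V̇ + PEEP.
PIP = 475/59.4 + 10.0×0.5 + 7 = 7.997 + 5.0 + 7 = 19.997 cmH2O.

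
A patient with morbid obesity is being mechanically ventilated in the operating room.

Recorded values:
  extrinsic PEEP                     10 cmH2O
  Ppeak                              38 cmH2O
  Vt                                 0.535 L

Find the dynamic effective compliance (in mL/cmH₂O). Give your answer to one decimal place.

Dynamic compliance = Vt / (PIP − PEEP) = 535 / (38 − 10) = 535 / 28.0 = 19.107 mL/cmH2O.

19.1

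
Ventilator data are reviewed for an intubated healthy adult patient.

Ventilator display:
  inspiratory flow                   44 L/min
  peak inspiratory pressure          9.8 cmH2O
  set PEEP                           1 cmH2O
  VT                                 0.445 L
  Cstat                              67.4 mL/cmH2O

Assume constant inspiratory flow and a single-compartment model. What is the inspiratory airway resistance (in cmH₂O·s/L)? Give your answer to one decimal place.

3.0

Flow: 44 L/min ÷ 60 = 0.7333 L/s.
Equation of motion (constant flow): PIP = Vt/C + R·V̇ + PEEP.
R·V̇ = PIP − Vt/C − PEEP = 9.8 − 445/67.4 − 1 = 9.8 − 6.602 − 1 = 2.198 cmH2O.
R = 2.198 / 0.7333 = 2.997 cmH2O·s/L.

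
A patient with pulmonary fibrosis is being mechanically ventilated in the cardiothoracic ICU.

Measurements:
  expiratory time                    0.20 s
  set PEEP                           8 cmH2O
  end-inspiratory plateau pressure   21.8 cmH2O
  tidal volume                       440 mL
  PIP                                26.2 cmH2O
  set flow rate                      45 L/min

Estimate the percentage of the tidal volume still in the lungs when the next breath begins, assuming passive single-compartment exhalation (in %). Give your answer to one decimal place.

34.3

Flow: 45 L/min ÷ 60 = 0.75 L/s.
R = (PIP − Pplat)/V̇ = (26.2 − 21.8) / 0.75 = 4.4/0.75 = 5.867 cmH2O·s/L.
C = Vt/(Pplat − PEEP) = 440.0 / (21.8 − 8) = 440.0/13.8 = 31.884 mL/cmH2O.
τ = R × C = 5.867 × 0.03188 L/cmH2O = 0.187 s.
Fraction remaining at end-expiration = e^(−Te/τ) = e^(−0.20/0.187) = 0.3432 → 34.32%.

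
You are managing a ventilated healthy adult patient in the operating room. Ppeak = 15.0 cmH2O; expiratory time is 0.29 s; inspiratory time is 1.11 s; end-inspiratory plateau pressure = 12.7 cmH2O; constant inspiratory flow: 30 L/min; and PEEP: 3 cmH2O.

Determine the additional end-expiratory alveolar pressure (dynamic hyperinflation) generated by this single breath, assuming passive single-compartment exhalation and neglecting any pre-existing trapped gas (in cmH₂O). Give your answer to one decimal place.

3.2

Flow: 30 L/min ÷ 60 = 0.5 L/s.
Vt = flow × Ti = 0.5 L/s × 1.11 s × 1000 mL/L = 555.0 mL.
R = (PIP − Pplat)/V̇ = (15.0 − 12.7) / 0.5 = 2.3/0.5 = 4.6 cmH2O·s/L.
C = Vt/(Pplat − PEEP) = 555.0 / (12.7 − 3) = 555.0/9.7 = 57.216 mL/cmH2O.
τ = R × C = 4.6 × 0.05722 L/cmH2O = 0.2632 s.
Fraction remaining = e^(−Te/τ) = e^(−0.29/0.2632) = 0.3323; trapped volume = 555.0 × 0.3323 = 184.43 mL.
Additional alveolar pressure from trapping ≈ V_trapped / C = 184.43 / 57.216 = 3.223 cmH2O.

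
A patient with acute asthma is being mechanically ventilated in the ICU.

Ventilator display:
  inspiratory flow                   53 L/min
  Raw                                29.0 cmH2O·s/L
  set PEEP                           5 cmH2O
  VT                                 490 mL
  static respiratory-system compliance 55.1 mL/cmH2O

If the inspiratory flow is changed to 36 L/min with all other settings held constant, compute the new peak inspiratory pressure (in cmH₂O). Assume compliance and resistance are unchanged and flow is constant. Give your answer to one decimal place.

Flow: 53 L/min ÷ 60 = 0.8833 L/s.
New flow: 36 L/min ÷ 60 = 0.6 L/s.
PIP = Vt/C + R·V̇ + PEEP (constant-flow equation of motion).
Only the resistive term changes: ΔPIP = R × ΔV̇ = 29.0 × (0.6 − 0.8833) = 29.0 × -0.2833 = -8.216 cmH2O.
Original PIP = 490/55.1 + 29.0×0.8833 + 5 = 39.509 cmH2O; new PIP = 39.509 + (-8.216) = 31.293 cmH2O.

31.3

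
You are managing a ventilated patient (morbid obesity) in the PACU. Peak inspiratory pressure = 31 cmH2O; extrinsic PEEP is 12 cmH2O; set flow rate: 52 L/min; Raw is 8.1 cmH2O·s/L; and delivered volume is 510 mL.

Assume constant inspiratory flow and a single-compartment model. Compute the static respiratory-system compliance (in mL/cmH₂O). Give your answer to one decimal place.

Flow: 52 L/min ÷ 60 = 0.8667 L/s.
Equation of motion (constant flow): PIP = Vt/C + R·V̇ + PEEP.
Vt/C = PIP − R·V̇ − PEEP = 31 − 8.1×0.8667 − 12 = 31 − 7.02 − 12 = 11.98 cmH2O.
C = Vt / 11.98 = 510 / 11.98 = 42.571 mL/cmH2O.

42.6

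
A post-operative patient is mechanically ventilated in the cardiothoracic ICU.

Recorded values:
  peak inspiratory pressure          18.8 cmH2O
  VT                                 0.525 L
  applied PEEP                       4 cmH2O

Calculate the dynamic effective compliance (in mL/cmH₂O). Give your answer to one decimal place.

Dynamic compliance = Vt / (PIP − PEEP) = 525 / (18.8 − 4) = 525 / 14.8 = 35.473 mL/cmH2O.

35.5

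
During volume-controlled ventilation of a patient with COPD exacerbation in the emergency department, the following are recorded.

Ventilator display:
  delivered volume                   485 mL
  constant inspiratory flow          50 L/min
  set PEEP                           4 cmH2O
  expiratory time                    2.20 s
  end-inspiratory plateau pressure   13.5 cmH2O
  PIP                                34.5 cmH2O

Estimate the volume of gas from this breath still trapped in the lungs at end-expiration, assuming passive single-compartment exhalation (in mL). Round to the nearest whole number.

Flow: 50 L/min ÷ 60 = 0.8333 L/s.
R = (PIP − Pplat)/V̇ = (34.5 − 13.5) / 0.8333 = 21.0/0.8333 = 25.201 cmH2O·s/L.
C = Vt/(Pplat − PEEP) = 485.0 / (13.5 − 4) = 485.0/9.5 = 51.053 mL/cmH2O.
τ = R × C = 25.201 × 0.05105 L/cmH2O = 1.287 s.
Fraction remaining = e^(−Te/τ) = e^(−2.20/1.287) = 0.181.
Trapped volume = 485.0 × 0.181 = 87.785 mL.

88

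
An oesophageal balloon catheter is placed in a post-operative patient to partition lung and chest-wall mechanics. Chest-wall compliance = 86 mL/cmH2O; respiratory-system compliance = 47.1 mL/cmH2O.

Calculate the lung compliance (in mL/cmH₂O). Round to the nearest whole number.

104

1/CL = 1/Crs − 1/Ccw.
1/CL = 1/47.1 − 1/86 = 0.009604.
CL = 104.12 mL/cmH2O.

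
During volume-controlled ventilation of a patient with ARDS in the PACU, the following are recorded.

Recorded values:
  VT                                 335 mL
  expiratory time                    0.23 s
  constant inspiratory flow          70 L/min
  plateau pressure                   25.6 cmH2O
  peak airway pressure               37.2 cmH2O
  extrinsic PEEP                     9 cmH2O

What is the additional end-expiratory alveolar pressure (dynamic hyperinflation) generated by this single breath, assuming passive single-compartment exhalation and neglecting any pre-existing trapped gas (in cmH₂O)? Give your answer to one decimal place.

Flow: 70 L/min ÷ 60 = 1.1667 L/s.
R = (PIP − Pplat)/V̇ = (37.2 − 25.6) / 1.1667 = 11.6/1.1667 = 9.943 cmH2O·s/L.
C = Vt/(Pplat − PEEP) = 335.0 / (25.6 − 9) = 335.0/16.6 = 20.181 mL/cmH2O.
τ = R × C = 9.943 × 0.02018 L/cmH2O = 0.2006 s.
Fraction remaining = e^(−Te/τ) = e^(−0.23/0.2006) = 0.3177; trapped volume = 335.0 × 0.3177 = 106.43 mL.
Additional alveolar pressure from trapping ≈ V_trapped / C = 106.43 / 20.181 = 5.274 cmH2O.

5.3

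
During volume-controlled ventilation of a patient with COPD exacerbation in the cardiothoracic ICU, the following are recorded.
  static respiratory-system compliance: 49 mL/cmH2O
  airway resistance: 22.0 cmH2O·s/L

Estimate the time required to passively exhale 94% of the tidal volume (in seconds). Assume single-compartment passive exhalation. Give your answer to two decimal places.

τ = R × C = 22.0 × 49 mL/cmH2O = 22.0 × 0.049 L/cmH2O = 1.078 s.
Exhaled fraction f = 1 − e^(−t/τ) → t = −τ·ln(1 − f) = −1.078·ln(0.06) = 3.033 s.

3.03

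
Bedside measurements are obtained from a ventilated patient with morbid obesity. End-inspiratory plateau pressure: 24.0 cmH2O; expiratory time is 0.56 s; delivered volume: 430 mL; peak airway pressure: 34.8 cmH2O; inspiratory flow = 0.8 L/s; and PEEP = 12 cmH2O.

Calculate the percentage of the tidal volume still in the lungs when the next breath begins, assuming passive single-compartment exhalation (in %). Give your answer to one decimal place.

31.4

R = (PIP − Pplat)/V̇ = (34.8 − 24.0) / 0.8 = 10.8/0.8 = 13.5 cmH2O·s/L.
C = Vt/(Pplat − PEEP) = 430.0 / (24.0 − 12) = 430.0/12.0 = 35.833 mL/cmH2O.
τ = R × C = 13.5 × 0.03583 L/cmH2O = 0.4837 s.
Fraction remaining at end-expiration = e^(−Te/τ) = e^(−0.56/0.4837) = 0.3142 → 31.42%.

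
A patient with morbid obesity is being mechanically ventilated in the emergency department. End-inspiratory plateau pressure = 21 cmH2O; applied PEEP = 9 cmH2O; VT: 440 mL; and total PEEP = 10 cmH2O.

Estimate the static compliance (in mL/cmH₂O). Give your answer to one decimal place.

40.0

End-expiratory occlusion gives total PEEP = 10 cmH2O (intrinsic PEEP = 10 − 9 = 1). Use total PEEP for the elastic gradient.
Cstat = Vt / (Pplat − PEEPtotal) = 440 / (21 − 10) = 440 / 11.0 = 40.0 mL/cmH2O.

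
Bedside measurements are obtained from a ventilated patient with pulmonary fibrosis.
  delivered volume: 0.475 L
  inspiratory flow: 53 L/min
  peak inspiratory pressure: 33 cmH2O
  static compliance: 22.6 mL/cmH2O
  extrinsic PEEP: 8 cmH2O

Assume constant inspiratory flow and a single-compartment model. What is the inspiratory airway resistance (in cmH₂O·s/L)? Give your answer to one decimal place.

4.5

Flow: 53 L/min ÷ 60 = 0.8833 L/s.
Equation of motion (constant flow): PIP = Vt/C + R·V̇ + PEEP.
R·V̇ = PIP − Vt/C − PEEP = 33 − 475/22.6 − 8 = 33 − 21.018 − 8 = 3.982 cmH2O.
R = 3.982 / 0.8833 = 4.508 cmH2O·s/L.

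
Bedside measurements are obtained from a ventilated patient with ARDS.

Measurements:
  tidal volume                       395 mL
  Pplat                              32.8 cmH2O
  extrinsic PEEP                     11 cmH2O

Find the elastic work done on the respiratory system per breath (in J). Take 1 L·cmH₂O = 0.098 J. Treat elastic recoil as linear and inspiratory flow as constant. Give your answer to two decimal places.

0.42

Elastic work ≈ ½ × (Pplat − PEEP) × Vt = 0.5 × (32.8 − 11) × 0.395 L = 0.5 × 21.8 × 0.395 = 4.306 L·cmH2O.
× 0.098 J/(L·cmH2O) → 0.422 J.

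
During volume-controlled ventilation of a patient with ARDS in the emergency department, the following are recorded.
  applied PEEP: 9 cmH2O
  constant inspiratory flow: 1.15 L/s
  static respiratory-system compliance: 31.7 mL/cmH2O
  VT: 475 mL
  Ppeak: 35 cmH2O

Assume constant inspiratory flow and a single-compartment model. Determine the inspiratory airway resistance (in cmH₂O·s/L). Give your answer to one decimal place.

9.6

Equation of motion (constant flow): PIP = Vt/C + R·V̇ + PEEP.
R·V̇ = PIP − Vt/C − PEEP = 35 − 475/31.7 − 9 = 35 − 14.984 − 9 = 11.016 cmH2O.
R = 11.016 / 1.15 = 9.579 cmH2O·s/L.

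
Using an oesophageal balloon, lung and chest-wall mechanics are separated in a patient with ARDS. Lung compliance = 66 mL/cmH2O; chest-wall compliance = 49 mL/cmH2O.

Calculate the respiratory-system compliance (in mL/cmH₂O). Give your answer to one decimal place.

Lung and chest wall are elastances in series: 1/Crs = 1/CL + 1/Ccw.
1/Crs = 1/66 + 1/49 = 0.03556.
Crs = 28.121 mL/cmH2O.

28.1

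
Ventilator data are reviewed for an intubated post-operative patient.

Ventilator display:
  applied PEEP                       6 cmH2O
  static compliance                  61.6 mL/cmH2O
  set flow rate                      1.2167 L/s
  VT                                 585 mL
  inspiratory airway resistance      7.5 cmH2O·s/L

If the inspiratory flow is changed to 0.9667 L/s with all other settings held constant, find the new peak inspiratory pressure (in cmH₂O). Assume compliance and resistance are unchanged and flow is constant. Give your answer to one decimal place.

22.7

PIP = Vt/C + R·V̇ + PEEP (constant-flow equation of motion).
Only the resistive term changes: ΔPIP = R × ΔV̇ = 7.5 × (0.9667 − 1.2167) = 7.5 × -0.25 = -1.875 cmH2O.
Original PIP = 585/61.6 + 7.5×1.2167 + 6 = 24.622 cmH2O; new PIP = 24.622 + (-1.875) = 22.747 cmH2O.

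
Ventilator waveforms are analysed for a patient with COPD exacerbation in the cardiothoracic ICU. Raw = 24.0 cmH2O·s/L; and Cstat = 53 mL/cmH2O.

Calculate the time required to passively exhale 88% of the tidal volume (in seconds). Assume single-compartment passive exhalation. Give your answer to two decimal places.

τ = R × C = 24.0 × 53 mL/cmH2O = 24.0 × 0.053 L/cmH2O = 1.272 s.
Exhaled fraction f = 1 − e^(−t/τ) → t = −τ·ln(1 − f) = −1.272·ln(0.12) = 2.697 s.

2.70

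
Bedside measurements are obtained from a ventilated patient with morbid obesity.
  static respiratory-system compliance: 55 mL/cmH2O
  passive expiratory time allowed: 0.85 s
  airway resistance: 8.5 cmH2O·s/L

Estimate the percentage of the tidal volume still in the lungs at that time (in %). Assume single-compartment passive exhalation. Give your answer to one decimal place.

16.2

τ = R × C = 8.5 × 55 mL/cmH2O = 8.5 × 0.055 L/cmH2O = 0.4675 s.
Passive exhalation: V(t)/V₀ = e^(−t/τ) = e^(−0.85/0.4675) = 0.1623.
Fraction remaining = 0.1623 → 16.23%.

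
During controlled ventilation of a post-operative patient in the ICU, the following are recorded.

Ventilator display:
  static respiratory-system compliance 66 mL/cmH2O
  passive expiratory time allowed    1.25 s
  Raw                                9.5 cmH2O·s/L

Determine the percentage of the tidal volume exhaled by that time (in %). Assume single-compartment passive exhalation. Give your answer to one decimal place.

86.4

τ = R × C = 9.5 × 66 mL/cmH2O = 9.5 × 0.066 L/cmH2O = 0.627 s.
Passive exhalation: V(t)/V₀ = e^(−t/τ) = e^(−1.25/0.627) = 0.1362.
Fraction exhaled = 1 − 0.1362 = 0.8638 → 86.38%.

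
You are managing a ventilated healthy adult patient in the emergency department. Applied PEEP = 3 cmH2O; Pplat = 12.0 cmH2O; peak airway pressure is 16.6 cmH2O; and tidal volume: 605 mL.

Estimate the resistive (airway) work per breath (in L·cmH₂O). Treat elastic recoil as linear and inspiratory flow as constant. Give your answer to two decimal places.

With constant inspiratory flow the resistive pressure is constant at PIP − Pplat = 16.6 − 12.0 = 4.6 cmH2O, so resistive work = 4.6 × 0.605 = 2.783 L·cmH2O.

2.78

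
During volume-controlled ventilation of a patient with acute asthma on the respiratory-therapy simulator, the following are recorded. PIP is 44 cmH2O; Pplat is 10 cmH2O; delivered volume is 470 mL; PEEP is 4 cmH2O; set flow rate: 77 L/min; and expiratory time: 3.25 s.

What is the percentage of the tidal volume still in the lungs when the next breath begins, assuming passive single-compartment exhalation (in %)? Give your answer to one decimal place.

Flow: 77 L/min ÷ 60 = 1.2833 L/s.
R = (PIP − Pplat)/V̇ = (44 − 10) / 1.2833 = 34.0/1.2833 = 26.494 cmH2O·s/L.
C = Vt/(Pplat − PEEP) = 470.0 / (10 − 4) = 470.0/6.0 = 78.333 mL/cmH2O.
τ = R × C = 26.494 × 0.07833 L/cmH2O = 2.075 s.
Fraction remaining at end-expiration = e^(−Te/τ) = e^(−3.25/2.075) = 0.2088 → 20.88%.

20.9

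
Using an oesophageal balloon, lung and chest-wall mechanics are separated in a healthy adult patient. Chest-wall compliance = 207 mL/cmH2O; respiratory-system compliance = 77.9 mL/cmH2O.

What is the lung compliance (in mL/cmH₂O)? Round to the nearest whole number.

1/CL = 1/Crs − 1/Ccw.
1/CL = 1/77.9 − 1/207 = 0.008006.
CL = 124.91 mL/cmH2O.

125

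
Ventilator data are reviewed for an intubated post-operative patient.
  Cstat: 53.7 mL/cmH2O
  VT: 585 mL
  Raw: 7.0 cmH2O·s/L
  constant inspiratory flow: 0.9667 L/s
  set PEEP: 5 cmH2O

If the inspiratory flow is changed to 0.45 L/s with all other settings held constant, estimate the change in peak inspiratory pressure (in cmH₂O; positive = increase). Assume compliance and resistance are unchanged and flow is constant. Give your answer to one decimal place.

-3.6

PIP = Vt/C + R·V̇ + PEEP (constant-flow equation of motion).
Only the resistive term changes: ΔPIP = R × ΔV̇ = 7.0 × (0.45 − 0.9667) = 7.0 × -0.5167 = -3.617 cmH2O.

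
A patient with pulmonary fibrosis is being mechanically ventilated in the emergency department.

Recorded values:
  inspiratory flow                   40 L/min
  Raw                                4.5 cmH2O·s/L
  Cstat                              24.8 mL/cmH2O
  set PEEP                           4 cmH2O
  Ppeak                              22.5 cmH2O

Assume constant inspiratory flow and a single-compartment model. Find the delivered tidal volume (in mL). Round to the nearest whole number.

Flow: 40 L/min ÷ 60 = 0.6667 L/s.
Equation of motion (constant flow): PIP = Vt/C + R·V̇ + PEEP.
Vt/C = PIP − R·V̇ − PEEP = 22.5 − 3.0 − 4 = 15.5 cmH2O.
Vt = C × 15.5 = 24.8 × 15.5 = 384.4 mL.

384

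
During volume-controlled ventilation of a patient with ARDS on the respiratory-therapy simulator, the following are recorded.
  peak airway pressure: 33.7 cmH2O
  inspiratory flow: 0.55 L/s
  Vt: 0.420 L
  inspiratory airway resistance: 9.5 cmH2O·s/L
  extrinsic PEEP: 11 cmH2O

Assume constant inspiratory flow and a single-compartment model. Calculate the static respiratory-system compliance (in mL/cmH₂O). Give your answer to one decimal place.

Equation of motion (constant flow): PIP = Vt/C + R·V̇ + PEEP.
Vt/C = PIP − R·V̇ − PEEP = 33.7 − 9.5×0.55 − 11 = 33.7 − 5.225 − 11 = 17.475 cmH2O.
C = Vt / 17.475 = 420 / 17.475 = 24.034 mL/cmH2O.

24.0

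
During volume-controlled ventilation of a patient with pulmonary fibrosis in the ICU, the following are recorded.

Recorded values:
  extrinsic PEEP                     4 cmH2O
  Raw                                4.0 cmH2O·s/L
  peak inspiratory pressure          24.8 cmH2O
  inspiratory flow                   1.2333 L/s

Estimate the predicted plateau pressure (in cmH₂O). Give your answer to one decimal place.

19.9

Pplat = PIP − Raw × flow = 24.8 − 4.0 × 1.2333 = 24.8 − 4.933 = 19.867 cmH2O.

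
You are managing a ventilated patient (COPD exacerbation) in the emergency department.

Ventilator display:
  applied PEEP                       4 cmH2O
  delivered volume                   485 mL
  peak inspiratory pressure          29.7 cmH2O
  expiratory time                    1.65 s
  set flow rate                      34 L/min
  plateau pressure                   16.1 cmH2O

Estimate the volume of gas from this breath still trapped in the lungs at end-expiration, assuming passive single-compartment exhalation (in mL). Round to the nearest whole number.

Flow: 34 L/min ÷ 60 = 0.5667 L/s.
R = (PIP − Pplat)/V̇ = (29.7 − 16.1) / 0.5667 = 13.6/0.5667 = 23.999 cmH2O·s/L.
C = Vt/(Pplat − PEEP) = 485.0 / (16.1 − 4) = 485.0/12.1 = 40.083 mL/cmH2O.
τ = R × C = 23.999 × 0.04008 L/cmH2O = 0.9619 s.
Fraction remaining = e^(−Te/τ) = e^(−1.65/0.9619) = 0.1799.
Trapped volume = 485.0 × 0.1799 = 87.252 mL.

87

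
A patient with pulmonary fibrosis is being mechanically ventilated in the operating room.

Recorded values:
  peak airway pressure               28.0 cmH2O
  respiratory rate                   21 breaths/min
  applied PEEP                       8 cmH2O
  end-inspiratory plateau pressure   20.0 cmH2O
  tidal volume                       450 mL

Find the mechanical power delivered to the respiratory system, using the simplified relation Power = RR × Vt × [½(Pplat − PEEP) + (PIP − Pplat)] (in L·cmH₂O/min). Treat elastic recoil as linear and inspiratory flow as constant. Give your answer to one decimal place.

132.3

Per-breath work = Vt × [½(Pplat−PEEP) + (PIP−Pplat)] = 0.450 × [0.5×12.0 + 8.0] = 0.450 × 14.0 = 6.3 L·cmH2O.
Power = 21 × 6.3 = 132.3 L·cmH2O/min.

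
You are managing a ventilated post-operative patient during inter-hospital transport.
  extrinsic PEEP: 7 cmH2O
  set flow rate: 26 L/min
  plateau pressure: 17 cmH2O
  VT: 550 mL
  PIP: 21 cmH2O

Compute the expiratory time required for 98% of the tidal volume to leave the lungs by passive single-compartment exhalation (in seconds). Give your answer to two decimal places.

Flow: 26 L/min ÷ 60 = 0.4333 L/s.
R = (PIP − Pplat)/V̇ = (21 − 17) / 0.4333 = 4.0/0.4333 = 9.231 cmH2O·s/L.
C = Vt/(Pplat − PEEP) = 550.0 / (17 − 7) = 550.0/10.0 = 55.0 mL/cmH2O.
τ = R × C = 9.231 × 0.055 L/cmH2O = 0.5077 s.
t = −τ·ln(1 − 0.98) = −0.5077·ln(0.02) = 1.986 s.

1.99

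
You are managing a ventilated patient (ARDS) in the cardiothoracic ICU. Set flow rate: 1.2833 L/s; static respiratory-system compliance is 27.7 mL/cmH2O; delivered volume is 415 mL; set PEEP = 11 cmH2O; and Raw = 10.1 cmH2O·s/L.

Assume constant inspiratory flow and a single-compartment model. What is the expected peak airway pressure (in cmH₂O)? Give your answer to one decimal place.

Equation of motion (constant flow): PIP = Vt/C + R·V̇ + PEEP.
PIP = 415/27.7 + 10.1×1.2833 + 11 = 14.982 + 12.961 + 11 = 38.943 cmH2O.

38.9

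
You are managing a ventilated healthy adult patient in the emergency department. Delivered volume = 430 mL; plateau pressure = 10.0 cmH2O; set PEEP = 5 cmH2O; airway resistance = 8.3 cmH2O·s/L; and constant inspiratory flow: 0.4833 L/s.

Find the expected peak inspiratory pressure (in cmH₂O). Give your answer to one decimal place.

PIP = Pplat + Raw × flow = 10.0 + 8.3 × 0.4833 = 10.0 + 4.011 = 14.011 cmH2O.

14.0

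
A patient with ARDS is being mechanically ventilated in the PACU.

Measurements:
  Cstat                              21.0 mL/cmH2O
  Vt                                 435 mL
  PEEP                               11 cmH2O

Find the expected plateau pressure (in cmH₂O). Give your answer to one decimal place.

Pplat = PEEP + Vt / Cstat = 11 + 435 / 21.0 = 11 + 20.714 = 31.714 cmH2O.

31.7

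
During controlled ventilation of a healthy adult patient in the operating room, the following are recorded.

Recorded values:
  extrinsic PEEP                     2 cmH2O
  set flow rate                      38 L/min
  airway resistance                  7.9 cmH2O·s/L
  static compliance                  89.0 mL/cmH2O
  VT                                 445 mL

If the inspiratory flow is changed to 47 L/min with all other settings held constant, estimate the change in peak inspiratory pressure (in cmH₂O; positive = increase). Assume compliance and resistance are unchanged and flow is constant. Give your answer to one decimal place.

1.2

Flow: 38 L/min ÷ 60 = 0.6333 L/s.
New flow: 47 L/min ÷ 60 = 0.7833 L/s.
PIP = Vt/C + R·V̇ + PEEP (constant-flow equation of motion).
Only the resistive term changes: ΔPIP = R × ΔV̇ = 7.9 × (0.7833 − 0.6333) = 7.9 × 0.15 = 1.185 cmH2O.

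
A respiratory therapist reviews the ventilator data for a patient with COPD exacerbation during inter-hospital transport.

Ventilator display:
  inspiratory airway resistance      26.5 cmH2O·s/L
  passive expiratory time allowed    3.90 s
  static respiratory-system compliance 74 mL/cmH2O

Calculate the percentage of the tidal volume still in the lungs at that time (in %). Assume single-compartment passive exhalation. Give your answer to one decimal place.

13.7

τ = R × C = 26.5 × 74 mL/cmH2O = 26.5 × 0.074 L/cmH2O = 1.961 s.
Passive exhalation: V(t)/V₀ = e^(−t/τ) = e^(−3.90/1.961) = 0.1369.
Fraction remaining = 0.1369 → 13.69%.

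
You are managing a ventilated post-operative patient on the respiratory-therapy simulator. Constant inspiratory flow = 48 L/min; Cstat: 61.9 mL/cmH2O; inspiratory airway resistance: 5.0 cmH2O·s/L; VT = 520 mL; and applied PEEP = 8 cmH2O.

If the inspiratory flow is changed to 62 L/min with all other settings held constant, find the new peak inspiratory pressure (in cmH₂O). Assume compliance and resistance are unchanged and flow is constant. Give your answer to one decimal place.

21.6

Flow: 48 L/min ÷ 60 = 0.8 L/s.
New flow: 62 L/min ÷ 60 = 1.0333 L/s.
PIP = Vt/C + R·V̇ + PEEP (constant-flow equation of motion).
Only the resistive term changes: ΔPIP = R × ΔV̇ = 5.0 × (1.0333 − 0.8) = 5.0 × 0.2333 = 1.167 cmH2O.
Original PIP = 520/61.9 + 5.0×0.8 + 8 = 20.401 cmH2O; new PIP = 20.401 + (1.167) = 21.568 cmH2O.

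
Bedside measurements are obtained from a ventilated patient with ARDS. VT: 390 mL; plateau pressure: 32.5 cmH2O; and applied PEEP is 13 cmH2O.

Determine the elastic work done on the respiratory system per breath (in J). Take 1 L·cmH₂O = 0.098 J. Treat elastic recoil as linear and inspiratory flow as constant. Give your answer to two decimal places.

Elastic work ≈ ½ × (Pplat − PEEP) × Vt = 0.5 × (32.5 − 13) × 0.390 L = 0.5 × 19.5 × 0.390 = 3.803 L·cmH2O.
× 0.098 J/(L·cmH2O) → 0.3727 J.

0.37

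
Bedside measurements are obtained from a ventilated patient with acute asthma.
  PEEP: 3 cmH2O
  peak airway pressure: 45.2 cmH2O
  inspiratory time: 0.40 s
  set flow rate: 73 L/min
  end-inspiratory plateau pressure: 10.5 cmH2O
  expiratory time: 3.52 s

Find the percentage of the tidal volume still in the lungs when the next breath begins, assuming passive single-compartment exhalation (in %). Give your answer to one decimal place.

Flow: 73 L/min ÷ 60 = 1.2167 L/s.
Vt = flow × Ti = 1.2167 L/s × 0.40 s × 1000 mL/L = 486.68 mL.
R = (PIP − Pplat)/V̇ = (45.2 − 10.5) / 1.2167 = 34.7/1.2167 = 28.52 cmH2O·s/L.
C = Vt/(Pplat − PEEP) = 486.68 / (10.5 − 3) = 486.68/7.5 = 64.891 mL/cmH2O.
τ = R × C = 28.52 × 0.06489 L/cmH2O = 1.851 s.
Fraction remaining at end-expiration = e^(−Te/τ) = e^(−3.52/1.851) = 0.1493 → 14.93%.

14.9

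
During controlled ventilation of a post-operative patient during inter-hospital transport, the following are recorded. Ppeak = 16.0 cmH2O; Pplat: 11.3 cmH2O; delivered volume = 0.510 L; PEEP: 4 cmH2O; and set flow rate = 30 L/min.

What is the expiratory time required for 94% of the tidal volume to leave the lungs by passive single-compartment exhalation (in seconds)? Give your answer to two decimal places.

1.85

Flow: 30 L/min ÷ 60 = 0.5 L/s.
R = (PIP − Pplat)/V̇ = (16.0 − 11.3) / 0.5 = 4.7/0.5 = 9.4 cmH2O·s/L.
C = Vt/(Pplat − PEEP) = 510.0 / (11.3 − 4) = 510.0/7.3 = 69.863 mL/cmH2O.
τ = R × C = 9.4 × 0.06986 L/cmH2O = 0.6567 s.
t = −τ·ln(1 − 0.94) = −0.6567·ln(0.06) = 1.848 s.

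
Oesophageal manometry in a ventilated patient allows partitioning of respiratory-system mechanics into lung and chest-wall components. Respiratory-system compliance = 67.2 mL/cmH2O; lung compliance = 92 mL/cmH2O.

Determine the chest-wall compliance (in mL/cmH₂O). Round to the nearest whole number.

1/Ccw = 1/Crs − 1/CL.
1/Ccw = 1/67.2 − 1/92 = 0.004011.
Ccw = 249.31 mL/cmH2O.

249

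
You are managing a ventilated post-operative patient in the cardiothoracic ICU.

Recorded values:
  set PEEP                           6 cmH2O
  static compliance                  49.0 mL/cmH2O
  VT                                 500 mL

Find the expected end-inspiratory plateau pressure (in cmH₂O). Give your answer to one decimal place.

16.2

Pplat = PEEP + Vt / Cstat = 6 + 500 / 49.0 = 6 + 10.204 = 16.204 cmH2O.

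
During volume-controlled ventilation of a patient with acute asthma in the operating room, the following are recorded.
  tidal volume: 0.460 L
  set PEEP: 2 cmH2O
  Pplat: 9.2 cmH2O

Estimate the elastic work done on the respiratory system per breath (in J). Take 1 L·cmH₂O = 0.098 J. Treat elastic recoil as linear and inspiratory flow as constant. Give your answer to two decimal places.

Elastic work ≈ ½ × (Pplat − PEEP) × Vt = 0.5 × (9.2 − 2) × 0.460 L = 0.5 × 7.2 × 0.460 = 1.656 L·cmH2O.
× 0.098 J/(L·cmH2O) → 0.1623 J.

0.16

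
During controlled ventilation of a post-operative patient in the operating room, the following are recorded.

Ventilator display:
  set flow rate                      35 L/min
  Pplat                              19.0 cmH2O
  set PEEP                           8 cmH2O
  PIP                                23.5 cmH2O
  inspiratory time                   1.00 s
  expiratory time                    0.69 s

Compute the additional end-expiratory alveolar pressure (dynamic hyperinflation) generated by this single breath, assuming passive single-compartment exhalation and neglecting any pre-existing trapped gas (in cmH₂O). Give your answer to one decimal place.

Flow: 35 L/min ÷ 60 = 0.5833 L/s.
Vt = flow × Ti = 0.5833 L/s × 1.00 s × 1000 mL/L = 583.3 mL.
R = (PIP − Pplat)/V̇ = (23.5 − 19.0) / 0.5833 = 4.5/0.5833 = 7.715 cmH2O·s/L.
C = Vt/(Pplat − PEEP) = 583.3 / (19.0 − 8) = 583.3/11.0 = 53.027 mL/cmH2O.
τ = R × C = 7.715 × 0.05303 L/cmH2O = 0.4091 s.
Fraction remaining = e^(−Te/τ) = e^(−0.69/0.4091) = 0.1851; trapped volume = 583.3 × 0.1851 = 107.97 mL.
Additional alveolar pressure from trapping ≈ V_trapped / C = 107.97 / 53.027 = 2.036 cmH2O.

2.0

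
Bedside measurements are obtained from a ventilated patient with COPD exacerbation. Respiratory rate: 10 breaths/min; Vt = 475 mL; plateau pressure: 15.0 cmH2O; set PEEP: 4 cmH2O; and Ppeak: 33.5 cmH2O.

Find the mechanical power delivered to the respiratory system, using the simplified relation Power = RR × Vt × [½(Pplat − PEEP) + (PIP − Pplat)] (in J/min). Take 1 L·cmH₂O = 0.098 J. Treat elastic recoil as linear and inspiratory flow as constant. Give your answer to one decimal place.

Per-breath work = Vt × [½(Pplat−PEEP) + (PIP−Pplat)] = 0.475 × [0.5×11.0 + 18.5] = 0.475 × 24.0 = 11.4 L·cmH2O.
Power = 10 × 11.4 = 114.0 L·cmH2O/min.
× 0.098 J/(L·cmH2O) → 11.172 J/min.

11.2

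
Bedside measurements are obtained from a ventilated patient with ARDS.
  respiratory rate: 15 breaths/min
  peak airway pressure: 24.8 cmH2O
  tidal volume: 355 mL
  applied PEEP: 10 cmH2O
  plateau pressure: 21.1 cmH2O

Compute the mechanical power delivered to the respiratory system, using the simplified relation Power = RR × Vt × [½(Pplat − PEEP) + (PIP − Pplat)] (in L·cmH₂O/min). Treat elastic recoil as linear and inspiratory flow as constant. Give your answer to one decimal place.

Per-breath work = Vt × [½(Pplat−PEEP) + (PIP−Pplat)] = 0.355 × [0.5×11.1 + 3.7] = 0.355 × 9.25 = 3.284 L·cmH2O.
Power = 15 × 3.284 = 49.26 L·cmH2O/min.

49.3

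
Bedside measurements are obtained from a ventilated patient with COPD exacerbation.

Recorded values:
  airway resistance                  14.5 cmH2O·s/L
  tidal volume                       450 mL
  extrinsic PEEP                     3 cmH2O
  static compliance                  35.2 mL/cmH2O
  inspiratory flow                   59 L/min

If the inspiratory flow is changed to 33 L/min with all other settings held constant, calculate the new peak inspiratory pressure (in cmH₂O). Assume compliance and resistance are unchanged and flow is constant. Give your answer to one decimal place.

23.8

Flow: 59 L/min ÷ 60 = 0.9833 L/s.
New flow: 33 L/min ÷ 60 = 0.55 L/s.
PIP = Vt/C + R·V̇ + PEEP (constant-flow equation of motion).
Only the resistive term changes: ΔPIP = R × ΔV̇ = 14.5 × (0.55 − 0.9833) = 14.5 × -0.4333 = -6.283 cmH2O.
Original PIP = 450/35.2 + 14.5×0.9833 + 3 = 30.042 cmH2O; new PIP = 30.042 + (-6.283) = 23.759 cmH2O.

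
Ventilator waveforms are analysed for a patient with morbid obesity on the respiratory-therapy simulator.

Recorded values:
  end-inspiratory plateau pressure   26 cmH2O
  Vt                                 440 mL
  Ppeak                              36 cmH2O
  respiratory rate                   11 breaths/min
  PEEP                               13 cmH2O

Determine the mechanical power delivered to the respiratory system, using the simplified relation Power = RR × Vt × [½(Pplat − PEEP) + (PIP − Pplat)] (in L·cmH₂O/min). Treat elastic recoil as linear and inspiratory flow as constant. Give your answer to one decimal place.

Per-breath work = Vt × [½(Pplat−PEEP) + (PIP−Pplat)] = 0.440 × [0.5×13.0 + 10.0] = 0.440 × 16.5 = 7.26 L·cmH2O.
Power = 11 × 7.26 = 79.86 L·cmH2O/min.

79.9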